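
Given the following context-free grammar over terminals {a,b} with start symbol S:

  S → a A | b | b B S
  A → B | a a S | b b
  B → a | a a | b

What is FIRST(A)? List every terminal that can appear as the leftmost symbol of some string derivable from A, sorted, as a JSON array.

Compute FIRST by fixpoint:
round 1:
  A via A→a a S: +{a}
  A via A→b b: +{b}
  B via B→a: +{a}
  B via B→b: +{b}
  S via S→a A: +{a}
  S via S→b: +{b}
  S: {a,b}  A: {a,b}  B: {a,b}
round 2: (stable)
  S: {a,b}  A: {a,b}  B: {a,b}

FIRST(A) = ["a", "b"]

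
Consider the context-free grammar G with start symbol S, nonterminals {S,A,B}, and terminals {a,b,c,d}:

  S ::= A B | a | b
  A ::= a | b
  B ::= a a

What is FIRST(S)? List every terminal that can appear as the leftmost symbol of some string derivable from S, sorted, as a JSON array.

FIRST iteration:
pass 1:
  A via A→a: +{a}
  A via A→b: +{b}
  B via B→a a: +{a}
  S via S→A B: +{a,b}
  FIRST[S]={a,b}  FIRST[A]={a,b}  FIRST[B]={a}
pass 2: (stable)
  FIRST[S]={a,b}  FIRST[A]={a,b}  FIRST[B]={a}

FIRST(S) = ["a", "b"]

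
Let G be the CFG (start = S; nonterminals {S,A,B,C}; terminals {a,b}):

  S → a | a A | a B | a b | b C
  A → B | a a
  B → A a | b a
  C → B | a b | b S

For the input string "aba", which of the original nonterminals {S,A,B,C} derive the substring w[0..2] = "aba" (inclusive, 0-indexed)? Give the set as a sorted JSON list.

Convert to CNF:
  S -> T0 A | T0 B | T0 T1 | T1 C | a
  A -> A T0 | T0 T0 | T1 T0
  B -> A T0 | T1 T0
  C -> A T0 | T0 T1 | T1 S | T1 T0
  T0 -> a
  T1 -> b

CYK fill, restricted to cells inside w[0..2]:
  T[0,0] 'a' = {S,T0}  orig:{S}
  T[1,1] 'b' = {T1}  orig:{}
  T[2,2] 'a' = {S,T0}  orig:{S}
  T[0,1] 'ab' = {C,S}
  T[1,2] 'ba' = {A,B,C}
  T[0,2] 'aba' = {S}

Original NTs in T[0,2] deriving "aba": ["S"]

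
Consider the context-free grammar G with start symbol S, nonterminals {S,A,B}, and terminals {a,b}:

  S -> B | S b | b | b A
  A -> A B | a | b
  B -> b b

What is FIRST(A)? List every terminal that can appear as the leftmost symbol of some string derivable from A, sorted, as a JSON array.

Compute FIRST by fixpoint:
round 1:
  A via A→a: +{a}
  A via A→b: +{b}
  B via B→b b: +{b}
  S via S→B: +{b}
  FIRST[S]={b}  FIRST[A]={a,b}  FIRST[B]={b}
round 2: (stable)
  FIRST[S]={b}  FIRST[A]={a,b}  FIRST[B]={b}

FIRST(A) = ["a", "b"]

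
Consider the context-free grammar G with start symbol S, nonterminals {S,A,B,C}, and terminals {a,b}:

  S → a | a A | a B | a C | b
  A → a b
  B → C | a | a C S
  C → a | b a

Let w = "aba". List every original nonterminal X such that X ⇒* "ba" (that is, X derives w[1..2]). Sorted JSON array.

Convert to CNF:
  S -> T0 A | T0 B | T0 C | a | b
  A -> T0 T1
  B -> T0 X2 | T1 T0 | a
  C -> T1 T0 | a
  T0 -> a
  T1 -> b
  X2 -> C S

Fill CYK table bottom-up (cells [i..j] with 1 ≤ i ≤ j ≤ 2 only):
  T[1,1] 'b' = {S,T1}  orig:{S}
  T[2,2] 'a' = {B,C,S,T0}  orig:{B,C,S}
  T[1,2] 'ba' = {B,C}

Original NTs in T[1,2] deriving "ba": ["B", "C"]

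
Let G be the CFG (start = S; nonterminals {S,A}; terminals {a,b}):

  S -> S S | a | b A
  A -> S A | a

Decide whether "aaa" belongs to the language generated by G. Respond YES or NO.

CNF form of G:
  S -> S S | T0 A | a
  A -> S A | a
  T0 -> b

CYK fill:
  [0..0]={A,S}  "a"
  [1..1]={A,S}  "a"
  [2..2]={A,S}  "a"
  [0..1]={A,S}  "aa"
  [1..2]={A,S}  "aa"
  [0..2]={A,S}  "aaa"

S ∈ T[0,2] ⇒ YES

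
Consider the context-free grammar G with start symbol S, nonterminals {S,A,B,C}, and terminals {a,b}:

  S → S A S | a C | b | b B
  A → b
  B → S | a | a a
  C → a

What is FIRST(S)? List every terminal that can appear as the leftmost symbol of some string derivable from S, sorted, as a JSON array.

FIRST sets, iterate to fixpoint:
[1]
  A via A→b: +{b}
  B via B→a: +{a}
  C via C→a: +{a}
  S via S→a C: +{a}
  S via S→b: +{b}
  S: {a,b}  A: {b}  B: {a}  C: {a}
[2]
  B via B→S: +{b}
  S: {a,b}  A: {b}  B: {a,b}  C: {a}
[3] (no change)
  S: {a,b}  A: {b}  B: {a,b}  C: {a}

FIRST(S) = ["a", "b"]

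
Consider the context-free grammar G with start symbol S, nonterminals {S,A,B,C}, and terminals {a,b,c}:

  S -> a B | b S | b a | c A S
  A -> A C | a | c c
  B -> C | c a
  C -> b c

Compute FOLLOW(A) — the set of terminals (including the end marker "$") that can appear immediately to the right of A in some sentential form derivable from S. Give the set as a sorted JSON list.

FIRST sets, iterate to fixpoint:
[1]
  A via A→a: +{a}
  A via A→c c: +{c}
  B via B→c a: +{c}
  C via C→b c: +{b}
  S via S→a B: +{a}
  S via S→b S: +{b}
  S via S→c A S: +{c}
  FIRST(S)={a,b,c}  FIRST(A)={a,c}  FIRST(B)={c}  FIRST(C)={b}
[2]
  B via B→C: +{b}
  FIRST(S)={a,b,c}  FIRST(A)={a,c}  FIRST(B)={b,c}  FIRST(C)={b}
[3] done
  FIRST(S)={a,b,c}  FIRST(A)={a,c}  FIRST(B)={b,c}  FIRST(C)={b}

FOLLOW iteration:
initialize: $ ∈ FOLLOW(S)
pass 1:
  A→A C: FOLLOW(A) ⊇ FIRST(C) = {b}; new: +{b}
  A→A C: FOLLOW(C) ⊇ FOLLOW(A) ⊇ {b}; new: +{b}
  S→a B: FOLLOW(B) ⊇ FOLLOW(S) ⊇ {$}; new: +{$}
  S→c A S: FOLLOW(A) ⊇ FIRST(S) = {a,b,c}; new: +{a,c}
  FOLLOW(S)={$}  FOLLOW(A)={a,b,c}  FOLLOW(B)={$}  FOLLOW(C)={b}
pass 2:
  A→A C: FOLLOW(C) ⊇ FOLLOW(A) ⊇ {a,b,c}; new: +{a,c}
  B→C: FOLLOW(C) ⊇ FOLLOW(B) ⊇ {$}; new: +{$}
  FOLLOW(S)={$}  FOLLOW(A)={a,b,c}  FOLLOW(B)={$}  FOLLOW(C)={$,a,b,c}
pass 3: (no change)
  FOLLOW(S)={$}  FOLLOW(A)={a,b,c}  FOLLOW(B)={$}  FOLLOW(C)={$,a,b,c}

FOLLOW(A) = ["a", "b", "c"]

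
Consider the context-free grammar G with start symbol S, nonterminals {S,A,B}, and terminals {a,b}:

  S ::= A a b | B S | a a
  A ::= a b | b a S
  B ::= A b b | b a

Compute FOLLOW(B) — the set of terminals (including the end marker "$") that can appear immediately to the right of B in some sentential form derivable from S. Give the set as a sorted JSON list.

Compute FIRST by fixpoint:
iter 1:
  A via A→a b: +{a}
  A via A→b a S: +{b}
  B via B→A b b: +{a,b}
  S via S→A a b: +{a,b}
  FIRST(S)={a,b}  FIRST(A)={a,b}  FIRST(B)={a,b}
iter 2: done
  FIRST(S)={a,b}  FIRST(A)={a,b}  FIRST(B)={a,b}

FOLLOW iteration:
initialize: $ ∈ FOLLOW(S)
round 1:
  B→A b b: FOLLOW(A) ⊇ FIRST(b) = {b}; new: +{b}
  S→A a b: FOLLOW(A) ⊇ FIRST(a) = {a}; new: +{a}
  S→B S: FOLLOW(B) ⊇ FIRST(S) = {a,b}; new: +{a,b}
  FOLLOW[S]={$}  FOLLOW[A]={a,b}  FOLLOW[B]={a,b}
round 2:
  A→b a S: FOLLOW(S) ⊇ FOLLOW(A) ⊇ {a,b}; new: +{a,b}
  FOLLOW[S]={$,a,b}  FOLLOW[A]={a,b}  FOLLOW[B]={a,b}
round 3: (no change)
  FOLLOW[S]={$,a,b}  FOLLOW[A]={a,b}  FOLLOW[B]={a,b}

FOLLOW(B) = ["a", "b"]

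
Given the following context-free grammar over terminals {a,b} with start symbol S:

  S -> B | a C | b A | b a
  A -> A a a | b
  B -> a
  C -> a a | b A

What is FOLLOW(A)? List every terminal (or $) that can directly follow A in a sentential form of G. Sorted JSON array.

Compute FIRST by fixpoint:
iter 1:
  A via A→b: +{b}
  B via B→a: +{a}
  C via C→a a: +{a}
  C via C→b A: +{b}
  S via S→B: +{a}
  S via S→b A: +{b}
  S: {a,b}  A: {b}  B: {a}  C: {a,b}
iter 2: — fixpoint
  S: {a,b}  A: {b}  B: {a}  C: {a,b}

Compute FOLLOW by fixpoint:
initialize: $ ∈ FOLLOW(S)
pass 1:
  A→A a a: FOLLOW(A) ⊇ FIRST(a) = {a}; new: +{a}
  S→B: FOLLOW(B) ⊇ FOLLOW(S) ⊇ {$}; new: +{$}
  S→a C: FOLLOW(C) ⊇ FOLLOW(S) ⊇ {$}; new: +{$}
  S→b A: FOLLOW(A) ⊇ FOLLOW(S) ⊇ {$}; new: +{$}
  FOLLOW[S]={$}  FOLLOW[A]={$,a}  FOLLOW[B]={$}  FOLLOW[C]={$}
pass 2: (stable)
  FOLLOW[S]={$}  FOLLOW[A]={$,a}  FOLLOW[B]={$}  FOLLOW[C]={$}

FOLLOW(A) = ["$", "a"]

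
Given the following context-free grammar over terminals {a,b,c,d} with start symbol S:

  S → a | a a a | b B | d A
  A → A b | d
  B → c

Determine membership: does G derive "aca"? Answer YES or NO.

CNF form of G:
  S -> T0 B | T1 X3 | T2 A | a
  A -> A T0 | d
  B -> c
  T0 -> b
  T1 -> a
  T2 -> d
  X3 -> T1 T1

CYK fill:
  [0..0]={S,T1}  "a"  orig:{S}
  [1..1]={B}  "c"
  [2..2]={S,T1}  "a"  orig:{S}
  [0..1]=∅  "ac"
  [1..2]=∅  "ca"
  [0..2]=∅  "aca"

S ∉ T[0,2] ⇒ NO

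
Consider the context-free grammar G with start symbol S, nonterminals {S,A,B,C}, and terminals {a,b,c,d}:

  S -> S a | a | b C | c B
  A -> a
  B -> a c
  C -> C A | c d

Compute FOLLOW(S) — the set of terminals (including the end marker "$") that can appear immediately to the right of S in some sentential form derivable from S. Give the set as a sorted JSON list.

Compute FIRST by fixpoint:
[1]
  A via A→a: +{a}
  B via B→a c: +{a}
  C via C→c d: +{c}
  S via S→a: +{a}
  S via S→b C: +{b}
  S via S→c B: +{c}
  FIRST(S)={a,b,c}  FIRST(A)={a}  FIRST(B)={a}  FIRST(C)={c}
[2] (no change)
  FIRST(S)={a,b,c}  FIRST(A)={a}  FIRST(B)={a}  FIRST(C)={c}

Compute FOLLOW by fixpoint:
seed FOLLOW(S) with $
round 1:
  C→C A: FOLLOW(C) ⊇ FIRST(A) = {a}; new: +{a}
  C→C A: FOLLOW(A) ⊇ FOLLOW(C) ⊇ {a}; new: +{a}
  S→S a: FOLLOW(S) ⊇ FIRST(a) = {a}; new: +{a}
  S→b C: FOLLOW(C) ⊇ FOLLOW(S) ⊇ {$,a}; new: +{$}
  S→c B: FOLLOW(B) ⊇ FOLLOW(S) ⊇ {$,a}; new: +{$,a}
  FOLLOW[S]={$,a}  FOLLOW[A]={a}  FOLLOW[B]={$,a}  FOLLOW[C]={$,a}
round 2:
  C→C A: FOLLOW(A) ⊇ FOLLOW(C) ⊇ {$,a}; new: +{$}
  FOLLOW[S]={$,a}  FOLLOW[A]={$,a}  FOLLOW[B]={$,a}  FOLLOW[C]={$,a}
round 3: (no change)
  FOLLOW[S]={$,a}  FOLLOW[A]={$,a}  FOLLOW[B]={$,a}  FOLLOW[C]={$,a}

FOLLOW(S) = ["$", "a"]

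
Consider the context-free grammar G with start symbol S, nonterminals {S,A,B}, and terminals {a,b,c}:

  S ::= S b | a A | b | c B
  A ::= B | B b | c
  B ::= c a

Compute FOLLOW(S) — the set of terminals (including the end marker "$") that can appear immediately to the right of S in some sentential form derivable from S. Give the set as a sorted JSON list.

FIRST iteration:
round 1:
  A via A→c: +{c}
  B via B→c a: +{c}
  S via S→a A: +{a}
  S via S→b: +{b}
  S via S→c B: +{c}
  FIRST[S]={a,b,c}  FIRST[A]={c}  FIRST[B]={c}
round 2: (stable)
  FIRST[S]={a,b,c}  FIRST[A]={c}  FIRST[B]={c}

Compute FOLLOW by fixpoint:
FOLLOW(S) := {$}
iter 1:
  A→B b: FOLLOW(B) ⊇ FIRST(b) = {b}; new: +{b}
  S→S b: FOLLOW(S) ⊇ FIRST(b) = {b}; new: +{b}
  S→a A: FOLLOW(A) ⊇ FOLLOW(S) ⊇ {$,b}; new: +{$,b}
  S→c B: FOLLOW(B) ⊇ FOLLOW(S) ⊇ {$,b}; new: +{$}
  FOLLOW[S]={$,b}  FOLLOW[A]={$,b}  FOLLOW[B]={$,b}
iter 2: done
  FOLLOW[S]={$,b}  FOLLOW[A]={$,b}  FOLLOW[B]={$,b}

FOLLOW(S) = ["$", "b"]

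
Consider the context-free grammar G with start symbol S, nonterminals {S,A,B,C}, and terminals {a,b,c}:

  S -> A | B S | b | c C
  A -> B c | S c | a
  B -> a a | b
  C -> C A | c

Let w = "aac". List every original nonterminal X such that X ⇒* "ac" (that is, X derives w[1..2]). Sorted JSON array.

Convert to CNF:
  S -> B S | B T0 | S T0 | T0 C | a | b
  A -> B T0 | S T0 | a
  B -> T1 T1 | b
  C -> C A | c
  T0 -> c
  T1 -> a

Fill CYK table bottom-up — only the sub-triangle for w[1..2]:
  [1..1]={A,S,T1}  "a"  orig:{A,S}
  [2..2]={C,T0}  "c"  orig:{C}
  [1..2]={A,S}  "ac"

Original NTs in T[1,2] deriving "ac": ["A", "S"]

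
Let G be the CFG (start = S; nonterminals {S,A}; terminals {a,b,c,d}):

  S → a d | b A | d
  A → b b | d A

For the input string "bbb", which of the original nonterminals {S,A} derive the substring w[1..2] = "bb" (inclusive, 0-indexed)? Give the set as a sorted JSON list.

Convert to CNF:
  S -> T0 A | T2 T1 | d
  A -> T0 T0 | T1 A
  T0 -> b
  T1 -> d
  T2 -> a

CYK table (by increasing span) (cells [i..j] with 1 ≤ i ≤ j ≤ 2 only):
  [1..1]={T0}  "b"  orig:{}
  [2..2]={T0}  "b"  orig:{}
  [1..2]={A}  "bb"

Original NTs in T[1,2] deriving "bb": ["A"]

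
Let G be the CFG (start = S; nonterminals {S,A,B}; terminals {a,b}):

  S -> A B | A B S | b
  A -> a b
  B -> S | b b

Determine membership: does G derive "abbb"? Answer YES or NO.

Convert to CNF:
  S -> A B | A X3 | b
  A -> T0 T1
  B -> A B | A X2 | T1 T1 | b
  T0 -> a
  T1 -> b
  X2 -> B S
  X3 -> B S

CYK fill:
  cell(0,0) a: {T0}  orig:{}
  cell(1,1) b: {B,S,T1}  orig:{B,S}
  cell(2,2) b: {B,S,T1}  orig:{B,S}
  cell(3,3) b: {B,S,T1}  orig:{B,S}
  cell(0,1) ab: {A}
  cell(1,2) bb: {B,X2,X3}  orig:{B}
  cell(2,3) bb: {B,X2,X3}  orig:{B}
  cell(0,2) abb: {B,S}
  cell(1,3) bbb: {X2,X3}  orig:{}
  cell(0,3) abbb: {B,S,X2,X3}  orig:{B,S}

S ∈ T[0,3] ⇒ YES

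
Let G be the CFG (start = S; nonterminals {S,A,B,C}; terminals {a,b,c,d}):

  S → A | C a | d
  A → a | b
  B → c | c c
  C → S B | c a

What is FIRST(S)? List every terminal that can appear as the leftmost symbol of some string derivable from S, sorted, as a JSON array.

Compute FIRST by fixpoint:
iter 1:
  A via A→a: +{a}
  A via A→b: +{b}
  B via B→c: +{c}
  C via C→c a: +{c}
  S via S→A: +{a,b}
  S via S→C a: +{c}
  S via S→d: +{d}
  S: {a,b,c,d}  A: {a,b}  B: {c}  C: {c}
iter 2:
  C via C→S B: +{a,b,d}
  S: {a,b,c,d}  A: {a,b}  B: {c}  C: {a,b,c,d}
iter 3: done
  S: {a,b,c,d}  A: {a,b}  B: {c}  C: {a,b,c,d}

FIRST(S) = ["a", "b", "c", "d"]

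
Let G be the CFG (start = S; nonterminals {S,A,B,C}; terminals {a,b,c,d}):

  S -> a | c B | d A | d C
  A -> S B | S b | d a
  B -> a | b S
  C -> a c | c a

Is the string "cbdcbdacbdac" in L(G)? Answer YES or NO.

CNF form of G:
  S -> T1 A | T1 C | T3 B | a
  A -> S B | S T0 | T1 T2
  B -> T0 S | a
  C -> T2 T3 | T3 T2
  T0 -> b
  T1 -> d
  T2 -> a
  T3 -> c

CYK table (by increasing span):
  cell(0,0) c: {T3}  orig:{}
  cell(1,1) b: {T0}  orig:{}
  cell(2,2) d: {T1}  orig:{}
  cell(3,3) c: {T3}  orig:{}
  cell(4,4) b: {T0}  orig:{}
  cell(5,5) d: {T1}  orig:{}
  cell(6,6) a: {B,S,T2}  orig:{B,S}
  cell(7,7) c: {T3}  orig:{}
  cell(8,8) b: {T0}  orig:{}
  cell(9,9) d: {T1}  orig:{}
  cell(10,10) a: {B,S,T2}  orig:{B,S}
  cell(11,11) c: {T3}  orig:{}
  cell(0,1) cb: ∅
  cell(1,2) bd: ∅
  cell(2,3) dc: ∅
  cell(3,4) cb: ∅
  cell(4,5) bd: ∅
  cell(5,6) da: {A}
  cell(6,7) ac: {C}
  cell(7,8) cb: ∅
  cell(8,9) bd: ∅
  cell(9,10) da: {A}
  cell(10,11) ac: {C}
  cell(0,2) cbd: ∅
  cell(1,3) bdc: ∅
  cell(2,4) dcb: ∅
  cell(3,5) cbd: ∅
  cell(4,6) bda: ∅
  cell(5,7) dac: {S}
  cell(6,8) acb: ∅
  cell(7,9) cbd: ∅
  cell(8,10) bda: ∅
  cell(9,11) dac: {S}
  cell(0,3) cbdc: ∅
  cell(1,4) bdcb: ∅
  cell(2,5) dcbd: ∅
  cell(3,6) cbda: ∅
  cell(4,7) bdac: {B}
  cell(5,8) dacb: {A}
  cell(6,9) acbd: ∅
  cell(7,10) cbda: ∅
  cell(8,11) bdac: {B}
  cell(0,4) cbdcb: ∅
  cell(1,5) bdcbd: ∅
  cell(2,6) dcbda: ∅
  cell(3,7) cbdac: {S}
  cell(4,8) bdacb: ∅
  cell(5,9) dacbd: ∅
  cell(6,10) acbda: ∅
  cell(7,11) cbdac: {S}
  cell(0,5) cbdcbd: ∅
  cell(1,6) bdcbda: ∅
  cell(2,7) dcbdac: ∅
  cell(3,8) cbdacb: {A}
  cell(4,9) bdacbd: ∅
  cell(5,10) dacbda: ∅
  cell(6,11) acbdac: ∅
  cell(0,6) cbdcbda: ∅
  cell(1,7) bdcbdac: ∅
  cell(2,8) dcbdacb: {S}
  cell(3,9) cbdacbd: ∅
  cell(4,10) bdacbda: ∅
  cell(5,11) dacbdac: {A}
  cell(0,7) cbdcbdac: ∅
  cell(1,8) bdcbdacb: {B}
  cell(2,9) dcbdacbd: ∅
  cell(3,10) cbdacbda: ∅
  cell(4,11) bdacbdac: ∅
  cell(0,8) cbdcbdacb: {S}
  cell(1,9) bdcbdacbd: ∅
  cell(2,10) dcbdacbda: ∅
  cell(3,11) cbdacbdac: {A}
  cell(0,9) cbdcbdacbd: ∅
  cell(1,10) bdcbdacbda: ∅
  cell(2,11) dcbdacbdac: {S}
  cell(0,10) cbdcbdacbda: ∅
  cell(1,11) bdcbdacbdac: {B}
  cell(0,11) cbdcbdacbdac: {S}

S ∈ T[0,11] ⇒ YES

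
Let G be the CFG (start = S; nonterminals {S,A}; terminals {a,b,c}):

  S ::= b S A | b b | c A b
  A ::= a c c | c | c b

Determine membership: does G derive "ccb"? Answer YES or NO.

Convert to CNF:
  S -> T1 X5 | T2 T2 | T2 X4
  A -> T0 X3 | T1 T2 | c
  T0 -> a
  T1 -> c
  T2 -> b
  X3 -> T1 T1
  X4 -> S A
  X5 -> A T2

Fill CYK table bottom-up:
  cell(0,0) c: {A,T1}  orig:{A}
  cell(1,1) c: {A,T1}  orig:{A}
  cell(2,2) b: {T2}  orig:{}
  cell(0,1) cc: {X3}  orig:{}
  cell(1,2) cb: {A,X5}  orig:{A}
  cell(0,2) ccb: {S}

S ∈ T[0,2] ⇒ YES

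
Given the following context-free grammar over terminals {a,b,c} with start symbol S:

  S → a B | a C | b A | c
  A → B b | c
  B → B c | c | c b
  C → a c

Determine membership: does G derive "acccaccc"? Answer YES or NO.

Convert to CNF:
  S -> T0 A | T2 B | T2 C | c
  A -> B T0 | c
  B -> B T1 | T1 T0 | c
  C -> T2 T1
  T0 -> b
  T1 -> c
  T2 -> a

CYK table (by increasing span):
  T[0,0] 'a' = {T2}  orig:{}
  T[1,1] 'c' = {A,B,S,T1}  orig:{A,B,S}
  T[2,2] 'c' = {A,B,S,T1}  orig:{A,B,S}
  T[3,3] 'c' = {A,B,S,T1}  orig:{A,B,S}
  T[4,4] 'a' = {T2}  orig:{}
  T[5,5] 'c' = {A,B,S,T1}  orig:{A,B,S}
  T[6,6] 'c' = {A,B,S,T1}  orig:{A,B,S}
  T[7,7] 'c' = {A,B,S,T1}  orig:{A,B,S}
  T[0,1] 'ac' = {C,S}
  T[1,2] 'cc' = {B}
  T[2,3] 'cc' = {B}
  T[3,4] 'ca' = ∅
  T[4,5] 'ac' = {C,S}
  T[5,6] 'cc' = {B}
  T[6,7] 'cc' = {B}
  T[0,2] 'acc' = {S}
  T[1,3] 'ccc' = {B}
  T[2,4] 'cca' = ∅
  T[3,5] 'cac' = ∅
  T[4,6] 'acc' = {S}
  T[5,7] 'ccc' = {B}
  T[0,3] 'accc' = {S}
  T[1,4] 'ccca' = ∅
  T[2,5] 'ccac' = ∅
  T[3,6] 'cacc' = ∅
  T[4,7] 'accc' = {S}
  T[0,4] 'accca' = ∅
  T[1,5] 'cccac' = ∅
  T[2,6] 'ccacc' = ∅
  T[3,7] 'caccc' = ∅
  T[0,5] 'acccac' = ∅
  T[1,6] 'cccacc' = ∅
  T[2,7] 'ccaccc' = ∅
  T[0,6] 'acccacc' = ∅
  T[1,7] 'cccaccc' = ∅
  T[0,7] 'acccaccc' = ∅

S ∉ T[0,7] ⇒ NO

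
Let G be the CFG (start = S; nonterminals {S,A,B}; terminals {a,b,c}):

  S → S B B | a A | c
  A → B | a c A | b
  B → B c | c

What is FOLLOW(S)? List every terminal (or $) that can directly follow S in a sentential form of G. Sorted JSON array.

FIRST iteration:
[1]
  A via A→a c A: +{a}
  A via A→b: +{b}
  B via B→c: +{c}
  S via S→a A: +{a}
  S via S→c: +{c}
  FIRST(S)={a,c}  FIRST(A)={a,b}  FIRST(B)={c}
[2]
  A via A→B: +{c}
  FIRST(S)={a,c}  FIRST(A)={a,b,c}  FIRST(B)={c}
[3] — fixpoint
  FIRST(S)={a,c}  FIRST(A)={a,b,c}  FIRST(B)={c}

FOLLOW sets:
FOLLOW(S) := {$}
iter 1:
  B→B c: FOLLOW(B) ⊇ FIRST(c) = {c}; new: +{c}
  S→S B B: FOLLOW(S) ⊇ FIRST(B) = {c}; new: +{c}
  S→S B B: FOLLOW(B) ⊇ FOLLOW(S) ⊇ {$,c}; new: +{$}
  S→a A: FOLLOW(A) ⊇ FOLLOW(S) ⊇ {$,c}; new: +{$,c}
  S: {$,c}  A: {$,c}  B: {$,c}
iter 2: done
  S: {$,c}  A: {$,c}  B: {$,c}

FOLLOW(S) = ["$", "c"]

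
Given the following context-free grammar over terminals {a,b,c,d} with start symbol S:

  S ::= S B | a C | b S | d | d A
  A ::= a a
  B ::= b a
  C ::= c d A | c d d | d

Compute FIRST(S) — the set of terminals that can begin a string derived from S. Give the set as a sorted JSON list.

FIRST sets, iterate to fixpoint:
iter 1:
  A via A→a a: +{a}
  B via B→b a: +{b}
  C via C→c d A: +{c}
  C via C→d: +{d}
  S via S→a C: +{a}
  S via S→b S: +{b}
  S via S→d: +{d}
  S: {a,b,d}  A: {a}  B: {b}  C: {c,d}
iter 2: (stable)
  S: {a,b,d}  A: {a}  B: {b}  C: {c,d}

FIRST(S) = ["a", "b", "d"]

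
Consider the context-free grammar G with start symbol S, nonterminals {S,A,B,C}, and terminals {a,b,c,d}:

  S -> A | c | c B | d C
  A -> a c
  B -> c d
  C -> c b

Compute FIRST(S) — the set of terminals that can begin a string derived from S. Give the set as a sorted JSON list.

FIRST sets, iterate to fixpoint:
[1]
  A via A→a c: +{a}
  B via B→c d: +{c}
  C via C→c b: +{c}
  S via S→A: +{a}
  S via S→c: +{c}
  S via S→d C: +{d}
  FIRST(S)={a,c,d}  FIRST(A)={a}  FIRST(B)={c}  FIRST(C)={c}
[2] (no change)
  FIRST(S)={a,c,d}  FIRST(A)={a}  FIRST(B)={c}  FIRST(C)={c}

FIRST(S) = ["a", "c", "d"]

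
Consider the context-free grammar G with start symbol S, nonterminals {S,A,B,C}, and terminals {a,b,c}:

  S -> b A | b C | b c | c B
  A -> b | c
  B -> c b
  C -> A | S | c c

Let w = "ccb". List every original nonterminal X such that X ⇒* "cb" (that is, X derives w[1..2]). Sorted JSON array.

CNF form of G:
  S -> T0 B | T1 A | T1 C | T1 T0
  A -> b | c
  B -> T0 T1
  C -> T0 B | T0 T0 | T1 A | T1 C | T1 T0 | b | c
  T0 -> c
  T1 -> b

Fill CYK table bottom-up (cells [i..j] with 1 ≤ i ≤ j ≤ 2 only):
  T[1,1] 'c' = {A,C,T0}  orig:{A,C}
  T[2,2] 'b' = {A,C,T1}  orig:{A,C}
  T[1,2] 'cb' = {B}

Original NTs in T[1,2] deriving "cb": ["B"]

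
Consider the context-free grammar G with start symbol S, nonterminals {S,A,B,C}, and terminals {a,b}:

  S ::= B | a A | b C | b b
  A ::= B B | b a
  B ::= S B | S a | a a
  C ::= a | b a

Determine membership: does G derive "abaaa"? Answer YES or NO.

CNF form of G:
  S -> S B | S T1 | T0 C | T0 T0 | T1 A | T1 T1
  A -> B B | T0 T1
  B -> S B | S T1 | T1 T1
  C -> T0 T1 | a
  T0 -> b
  T1 -> a

CYK table (by increasing span):
  T[0,0] 'a' = {C,T1}  orig:{C}
  T[1,1] 'b' = {T0}  orig:{}
  T[2,2] 'a' = {C,T1}  orig:{C}
  T[3,3] 'a' = {C,T1}  orig:{C}
  T[4,4] 'a' = {C,T1}  orig:{C}
  T[0,1] 'ab' = ∅
  T[1,2] 'ba' = {A,C,S}
  T[2,3] 'aa' = {B,S}
  T[3,4] 'aa' = {B,S}
  T[0,2] 'aba' = {S}
  T[1,3] 'baa' = {B,S}
  T[2,4] 'aaa' = {B,S}
  T[0,3] 'abaa' = {B,S}
  T[1,4] 'baaa' = {B,S}
  T[0,4] 'abaaa' = {B,S}

S ∈ T[0,4] ⇒ YES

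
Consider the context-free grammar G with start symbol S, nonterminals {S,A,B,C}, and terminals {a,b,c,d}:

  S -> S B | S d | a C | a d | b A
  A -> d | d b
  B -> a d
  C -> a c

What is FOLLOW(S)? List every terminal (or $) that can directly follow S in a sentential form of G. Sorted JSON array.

Compute FIRST by fixpoint:
pass 1:
  A via A→d: +{d}
  B via B→a d: +{a}
  C via C→a c: +{a}
  S via S→a C: +{a}
  S via S→b A: +{b}
  FIRST(S)={a,b}  FIRST(A)={d}  FIRST(B)={a}  FIRST(C)={a}
pass 2: (no change)
  FIRST(S)={a,b}  FIRST(A)={d}  FIRST(B)={a}  FIRST(C)={a}

FOLLOW iteration:
seed FOLLOW(S) with $
[1]
  S→S B: FOLLOW(S) ⊇ FIRST(B) = {a}; new: +{a}
  S→S B: FOLLOW(B) ⊇ FOLLOW(S) ⊇ {$,a}; new: +{$,a}
  S→S d: FOLLOW(S) ⊇ FIRST(d) = {d}; new: +{d}
  S→a C: FOLLOW(C) ⊇ FOLLOW(S) ⊇ {$,a,d}; new: +{$,a,d}
  S→b A: FOLLOW(A) ⊇ FOLLOW(S) ⊇ {$,a,d}; new: +{$,a,d}
  S: {$,a,d}  A: {$,a,d}  B: {$,a}  C: {$,a,d}
[2]
  S→S B: FOLLOW(B) ⊇ FOLLOW(S) ⊇ {$,a,d}; new: +{d}
  S: {$,a,d}  A: {$,a,d}  B: {$,a,d}  C: {$,a,d}
[3] (no change)
  S: {$,a,d}  A: {$,a,d}  B: {$,a,d}  C: {$,a,d}

FOLLOW(S) = ["$", "a", "d"]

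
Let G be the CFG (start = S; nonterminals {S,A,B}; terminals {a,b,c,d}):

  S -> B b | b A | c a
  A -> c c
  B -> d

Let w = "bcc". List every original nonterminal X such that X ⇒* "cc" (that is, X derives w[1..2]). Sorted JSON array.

Convert to CNF:
  S -> B T1 | T0 T2 | T1 A
  A -> T0 T0
  B -> d
  T0 -> c
  T1 -> b
  T2 -> a

Fill CYK table bottom-up, restricted to cells inside w[1..2]:
  cell(1,1) c: {T0}  orig:{}
  cell(2,2) c: {T0}  orig:{}
  cell(1,2) cc: {A}

Original NTs in T[1,2] deriving "cc": ["A"]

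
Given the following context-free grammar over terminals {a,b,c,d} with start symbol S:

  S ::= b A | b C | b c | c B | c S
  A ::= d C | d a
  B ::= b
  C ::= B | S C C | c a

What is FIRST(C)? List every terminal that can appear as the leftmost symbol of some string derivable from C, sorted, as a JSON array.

FIRST sets, iterate to fixpoint:
iter 1:
  A via A→d C: +{d}
  B via B→b: +{b}
  C via C→B: +{b}
  C via C→c a: +{c}
  S via S→b A: +{b}
  S via S→c B: +{c}
  S: {b,c}  A: {d}  B: {b}  C: {b,c}
iter 2: (no change)
  S: {b,c}  A: {d}  B: {b}  C: {b,c}

FIRST(C) = ["b", "c"]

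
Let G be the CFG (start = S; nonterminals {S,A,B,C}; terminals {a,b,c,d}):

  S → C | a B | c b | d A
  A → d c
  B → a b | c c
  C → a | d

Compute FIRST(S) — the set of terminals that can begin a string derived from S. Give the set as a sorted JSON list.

Compute FIRST by fixpoint:
iter 1:
  A via A→d c: +{d}
  B via B→a b: +{a}
  B via B→c c: +{c}
  C via C→a: +{a}
  C via C→d: +{d}
  S via S→C: +{a,d}
  S via S→c b: +{c}
  S: {a,c,d}  A: {d}  B: {a,c}  C: {a,d}
iter 2: done
  S: {a,c,d}  A: {d}  B: {a,c}  C: {a,d}

FIRST(S) = ["a", "c", "d"]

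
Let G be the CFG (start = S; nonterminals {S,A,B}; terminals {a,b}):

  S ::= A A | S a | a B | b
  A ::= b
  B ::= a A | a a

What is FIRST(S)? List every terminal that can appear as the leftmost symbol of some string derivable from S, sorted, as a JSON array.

Compute FIRST by fixpoint:
iter 1:
  A via A→b: +{b}
  B via B→a A: +{a}
  S via S→A A: +{b}
  S via S→a B: +{a}
  S: {a,b}  A: {b}  B: {a}
iter 2: (stable)
  S: {a,b}  A: {b}  B: {a}

FIRST(S) = ["a", "b"]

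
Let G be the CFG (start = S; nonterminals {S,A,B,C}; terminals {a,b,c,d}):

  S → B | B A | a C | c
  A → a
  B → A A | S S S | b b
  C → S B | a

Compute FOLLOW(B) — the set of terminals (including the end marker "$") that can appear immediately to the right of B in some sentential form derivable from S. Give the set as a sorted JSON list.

Compute FIRST by fixpoint:
iter 1:
  A via A→a: +{a}
  B via B→A A: +{a}
  B via B→b b: +{b}
  C via C→a: +{a}
  S via S→B: +{a,b}
  S via S→c: +{c}
  FIRST[S]={a,b,c}  FIRST[A]={a}  FIRST[B]={a,b}  FIRST[C]={a}
iter 2:
  B via B→S S S: +{c}
  C via C→S B: +{b,c}
  FIRST[S]={a,b,c}  FIRST[A]={a}  FIRST[B]={a,b,c}  FIRST[C]={a,b,c}
iter 3: (no change)
  FIRST[S]={a,b,c}  FIRST[A]={a}  FIRST[B]={a,b,c}  FIRST[C]={a,b,c}

FOLLOW iteration:
initialize: $ ∈ FOLLOW(S)
pass 1:
  B→A A: FOLLOW(A) ⊇ FIRST(A) = {a}; new: +{a}
  B→S S S: FOLLOW(S) ⊇ FIRST(S) = {a,b,c}; new: +{a,b,c}
  S→B: FOLLOW(B) ⊇ FOLLOW(S) ⊇ {$,a,b,c}; new: +{$,a,b,c}
  S→B A: FOLLOW(A) ⊇ FOLLOW(S) ⊇ {$,a,b,c}; new: +{$,b,c}
  S→a C: FOLLOW(C) ⊇ FOLLOW(S) ⊇ {$,a,b,c}; new: +{$,a,b,c}
  FOLLOW(S)={$,a,b,c}  FOLLOW(A)={$,a,b,c}  FOLLOW(B)={$,a,b,c}  FOLLOW(C)={$,a,b,c}
pass 2: (no change)
  FOLLOW(S)={$,a,b,c}  FOLLOW(A)={$,a,b,c}  FOLLOW(B)={$,a,b,c}  FOLLOW(C)={$,a,b,c}

FOLLOW(B) = ["$", "a", "b", "c"]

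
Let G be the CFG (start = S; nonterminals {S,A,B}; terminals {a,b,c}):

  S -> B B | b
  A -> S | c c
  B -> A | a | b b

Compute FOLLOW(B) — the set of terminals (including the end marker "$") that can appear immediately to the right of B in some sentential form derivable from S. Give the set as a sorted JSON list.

FIRST sets, iterate to fixpoint:
iter 1:
  A via A→c c: +{c}
  B via B→A: +{c}
  B via B→a: +{a}
  B via B→b b: +{b}
  S via S→B B: +{a,b,c}
  FIRST(S)={a,b,c}  FIRST(A)={c}  FIRST(B)={a,b,c}
iter 2:
  A via A→S: +{a,b}
  FIRST(S)={a,b,c}  FIRST(A)={a,b,c}  FIRST(B)={a,b,c}
iter 3: — fixpoint
  FIRST(S)={a,b,c}  FIRST(A)={a,b,c}  FIRST(B)={a,b,c}

FOLLOW iteration:
initialize: $ ∈ FOLLOW(S)
round 1:
  S→B B: FOLLOW(B) ⊇ FIRST(B) = {a,b,c}; new: +{a,b,c}
  S→B B: FOLLOW(B) ⊇ FOLLOW(S) ⊇ {$}; new: +{$}
  FOLLOW(S)={$}  FOLLOW(A)={}  FOLLOW(B)={$,a,b,c}
round 2:
  B→A: FOLLOW(A) ⊇ FOLLOW(B) ⊇ {$,a,b,c}; new: +{$,a,b,c}
  FOLLOW(S)={$}  FOLLOW(A)={$,a,b,c}  FOLLOW(B)={$,a,b,c}
round 3:
  A→S: FOLLOW(S) ⊇ FOLLOW(A) ⊇ {$,a,b,c}; new: +{a,b,c}
  FOLLOW(S)={$,a,b,c}  FOLLOW(A)={$,a,b,c}  FOLLOW(B)={$,a,b,c}
round 4: done
  FOLLOW(S)={$,a,b,c}  FOLLOW(A)={$,a,b,c}  FOLLOW(B)={$,a,b,c}

FOLLOW(B) = ["$", "a", "b", "c"]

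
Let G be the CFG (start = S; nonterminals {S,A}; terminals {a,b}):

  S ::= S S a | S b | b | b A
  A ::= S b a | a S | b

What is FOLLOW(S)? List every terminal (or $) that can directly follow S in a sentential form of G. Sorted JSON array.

Compute FIRST by fixpoint:
round 1:
  A via A→a S: +{a}
  A via A→b: +{b}
  S via S→b: +{b}
  S: {b}  A: {a,b}
round 2: — fixpoint
  S: {b}  A: {a,b}

FOLLOW iteration:
seed FOLLOW(S) with $
iter 1:
  A→S b a: FOLLOW(S) ⊇ FIRST(b) = {b}; new: +{b}
  S→S S a: FOLLOW(S) ⊇ FIRST(a) = {a}; new: +{a}
  S→b A: FOLLOW(A) ⊇ FOLLOW(S) ⊇ {$,a,b}; new: +{$,a,b}
  FOLLOW(S)={$,a,b}  FOLLOW(A)={$,a,b}
iter 2: — fixpoint
  FOLLOW(S)={$,a,b}  FOLLOW(A)={$,a,b}

FOLLOW(S) = ["$", "a", "b"]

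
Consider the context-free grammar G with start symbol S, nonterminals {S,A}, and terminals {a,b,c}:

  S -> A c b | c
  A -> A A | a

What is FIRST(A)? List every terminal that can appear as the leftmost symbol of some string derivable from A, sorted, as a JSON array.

FIRST iteration:
round 1:
  A via A→a: +{a}
  S via S→A c b: +{a}
  S via S→c: +{c}
  FIRST[S]={a,c}  FIRST[A]={a}
round 2: (stable)
  FIRST[S]={a,c}  FIRST[A]={a}

FIRST(A) = ["a"]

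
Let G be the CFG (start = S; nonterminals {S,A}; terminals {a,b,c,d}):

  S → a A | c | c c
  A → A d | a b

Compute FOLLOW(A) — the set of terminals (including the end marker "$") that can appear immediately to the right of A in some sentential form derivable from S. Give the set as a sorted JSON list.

FIRST iteration:
iter 1:
  A via A→a b: +{a}
  S via S→a A: +{a}
  S via S→c: +{c}
  FIRST(S)={a,c}  FIRST(A)={a}
iter 2: done
  FIRST(S)={a,c}  FIRST(A)={a}

FOLLOW iteration:
seed FOLLOW(S) with $
[1]
  A→A d: FOLLOW(A) ⊇ FIRST(d) = {d}; new: +{d}
  S→a A: FOLLOW(A) ⊇ FOLLOW(S) ⊇ {$}; new: +{$}
  FOLLOW[S]={$}  FOLLOW[A]={$,d}
[2] (stable)
  FOLLOW[S]={$}  FOLLOW[A]={$,d}

FOLLOW(A) = ["$", "d"]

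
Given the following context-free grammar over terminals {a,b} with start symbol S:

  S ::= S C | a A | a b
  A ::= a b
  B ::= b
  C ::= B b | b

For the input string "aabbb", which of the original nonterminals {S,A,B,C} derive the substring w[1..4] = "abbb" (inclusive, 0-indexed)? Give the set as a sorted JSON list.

Convert to CNF:
  S -> S C | T0 A | T0 T1
  A -> T0 T1
  B -> b
  C -> B T1 | b
  T0 -> a
  T1 -> b

CYK fill (cells [i..j] with 1 ≤ i ≤ j ≤ 4 only):
  cell(1,1) a: {T0}  orig:{}
  cell(2,2) b: {B,C,T1}  orig:{B,C}
  cell(3,3) b: {B,C,T1}  orig:{B,C}
  cell(4,4) b: {B,C,T1}  orig:{B,C}
  cell(1,2) ab: {A,S}
  cell(2,3) bb: {C}
  cell(3,4) bb: {C}
  cell(1,3) abb: {S}
  cell(2,4) bbb: ∅
  cell(1,4) abbb: {S}

Original NTs in T[1,4] deriving "abbb": ["S"]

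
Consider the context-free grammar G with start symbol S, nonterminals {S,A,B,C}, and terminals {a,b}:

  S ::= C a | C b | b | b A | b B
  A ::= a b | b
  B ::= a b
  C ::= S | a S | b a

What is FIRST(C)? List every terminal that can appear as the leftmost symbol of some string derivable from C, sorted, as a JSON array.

FIRST sets, iterate to fixpoint:
[1]
  A via A→a b: +{a}
  A via A→b: +{b}
  B via B→a b: +{a}
  C via C→a S: +{a}
  C via C→b a: +{b}
  S via S→C a: +{a,b}
  FIRST(S)={a,b}  FIRST(A)={a,b}  FIRST(B)={a}  FIRST(C)={a,b}
[2] (no change)
  FIRST(S)={a,b}  FIRST(A)={a,b}  FIRST(B)={a}  FIRST(C)={a,b}

FIRST(C) = ["a", "b"]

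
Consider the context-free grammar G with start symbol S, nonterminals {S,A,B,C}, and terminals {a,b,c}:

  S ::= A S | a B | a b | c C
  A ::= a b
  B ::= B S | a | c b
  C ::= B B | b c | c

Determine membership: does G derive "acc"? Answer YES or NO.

Convert to CNF:
  S -> A S | T0 B | T0 T1 | T2 C
  A -> T0 T1
  B -> B S | T2 T1 | a
  C -> B B | T1 T2 | c
  T0 -> a
  T1 -> b
  T2 -> c

Fill CYK table bottom-up:
  [0..0]={B,T0}  "a"  orig:{B}
  [1..1]={C,T2}  "c"  orig:{C}
  [2..2]={C,T2}  "c"  orig:{C}
  [0..1]=∅  "ac"
  [1..2]={S}  "cc"
  [0..2]={B}  "acc"

S ∉ T[0,2] ⇒ NO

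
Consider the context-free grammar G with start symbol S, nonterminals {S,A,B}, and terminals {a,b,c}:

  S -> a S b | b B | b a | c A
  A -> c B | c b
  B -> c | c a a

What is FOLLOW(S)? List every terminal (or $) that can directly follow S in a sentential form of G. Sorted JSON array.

Compute FIRST by fixpoint:
round 1:
  A via A→c B: +{c}
  B via B→c: +{c}
  S via S→a S b: +{a}
  S via S→b B: +{b}
  S via S→c A: +{c}
  FIRST(S)={a,b,c}  FIRST(A)={c}  FIRST(B)={c}
round 2: (no change)
  FIRST(S)={a,b,c}  FIRST(A)={c}  FIRST(B)={c}

FOLLOW iteration:
initialize: $ ∈ FOLLOW(S)
pass 1:
  S→a S b: FOLLOW(S) ⊇ FIRST(b) = {b}; new: +{b}
  S→b B: FOLLOW(B) ⊇ FOLLOW(S) ⊇ {$,b}; new: +{$,b}
  S→c A: FOLLOW(A) ⊇ FOLLOW(S) ⊇ {$,b}; new: +{$,b}
  FOLLOW[S]={$,b}  FOLLOW[A]={$,b}  FOLLOW[B]={$,b}
pass 2: (no change)
  FOLLOW[S]={$,b}  FOLLOW[A]={$,b}  FOLLOW[B]={$,b}

FOLLOW(S) = ["$", "b"]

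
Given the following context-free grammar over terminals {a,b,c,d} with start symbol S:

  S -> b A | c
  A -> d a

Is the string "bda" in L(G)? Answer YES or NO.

CNF form of G:
  S -> T2 A | c
  A -> T0 T1
  T0 -> d
  T1 -> a
  T2 -> b

CYK table (by increasing span):
  [0..0]={T2}  "b"  orig:{}
  [1..1]={T0}  "d"  orig:{}
  [2..2]={T1}  "a"  orig:{}
  [0..1]=∅  "bd"
  [1..2]={A}  "da"
  [0..2]={S}  "bda"

S ∈ T[0,2] ⇒ YES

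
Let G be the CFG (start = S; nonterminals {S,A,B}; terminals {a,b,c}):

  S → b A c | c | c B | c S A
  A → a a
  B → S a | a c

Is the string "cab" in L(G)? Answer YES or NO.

Convert to CNF:
  S -> T1 B | T1 X4 | T2 X3 | c
  A -> T0 T0
  B -> S T0 | T0 T1
  T0 -> a
  T1 -> c
  T2 -> b
  X3 -> A T1
  X4 -> S A

Fill CYK table bottom-up:
  cell(0,0) c: {S,T1}  orig:{S}
  cell(1,1) a: {T0}  orig:{}
  cell(2,2) b: {T2}  orig:{}
  cell(0,1) ca: {B}
  cell(1,2) ab: ∅
  cell(0,2) cab: ∅

S ∉ T[0,2] ⇒ NO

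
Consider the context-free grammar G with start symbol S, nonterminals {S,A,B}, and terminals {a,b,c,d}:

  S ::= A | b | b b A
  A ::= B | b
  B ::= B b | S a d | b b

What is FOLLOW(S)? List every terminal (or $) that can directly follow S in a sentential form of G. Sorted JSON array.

FIRST sets, iterate to fixpoint:
pass 1:
  A via A→b: +{b}
  B via B→b b: +{b}
  S via S→A: +{b}
  FIRST[S]={b}  FIRST[A]={b}  FIRST[B]={b}
pass 2: done
  FIRST[S]={b}  FIRST[A]={b}  FIRST[B]={b}

FOLLOW iteration:
FOLLOW(S) := {$}
pass 1:
  B→B b: FOLLOW(B) ⊇ FIRST(b) = {b}; new: +{b}
  B→S a d: FOLLOW(S) ⊇ FIRST(a) = {a}; new: +{a}
  S→A: FOLLOW(A) ⊇ FOLLOW(S) ⊇ {$,a}; new: +{$,a}
  FOLLOW[S]={$,a}  FOLLOW[A]={$,a}  FOLLOW[B]={b}
pass 2:
  A→B: FOLLOW(B) ⊇ FOLLOW(A) ⊇ {$,a}; new: +{$,a}
  FOLLOW[S]={$,a}  FOLLOW[A]={$,a}  FOLLOW[B]={$,a,b}
pass 3: (stable)
  FOLLOW[S]={$,a}  FOLLOW[A]={$,a}  FOLLOW[B]={$,a,b}

FOLLOW(S) = ["$", "a"]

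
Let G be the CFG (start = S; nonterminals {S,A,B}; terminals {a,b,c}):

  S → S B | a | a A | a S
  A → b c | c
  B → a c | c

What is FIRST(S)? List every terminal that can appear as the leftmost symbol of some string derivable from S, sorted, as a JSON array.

FIRST sets, iterate to fixpoint:
round 1:
  A via A→b c: +{b}
  A via A→c: +{c}
  B via B→a c: +{a}
  B via B→c: +{c}
  S via S→a: +{a}
  FIRST(S)={a}  FIRST(A)={b,c}  FIRST(B)={a,c}
round 2: — fixpoint
  FIRST(S)={a}  FIRST(A)={b,c}  FIRST(B)={a,c}

FIRST(S) = ["a"]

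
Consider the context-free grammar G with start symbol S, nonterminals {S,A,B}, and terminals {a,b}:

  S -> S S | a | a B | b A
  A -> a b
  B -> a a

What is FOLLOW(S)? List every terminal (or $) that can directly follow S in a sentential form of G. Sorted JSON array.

Compute FIRST by fixpoint:
round 1:
  A via A→a b: +{a}
  B via B→a a: +{a}
  S via S→a: +{a}
  S via S→b A: +{b}
  FIRST[S]={a,b}  FIRST[A]={a}  FIRST[B]={a}
round 2: — fixpoint
  FIRST[S]={a,b}  FIRST[A]={a}  FIRST[B]={a}

Compute FOLLOW by fixpoint:
initialize: $ ∈ FOLLOW(S)
[1]
  S→S S: FOLLOW(S) ⊇ FIRST(S) = {a,b}; new: +{a,b}
  S→a B: FOLLOW(B) ⊇ FOLLOW(S) ⊇ {$,a,b}; new: +{$,a,b}
  S→b A: FOLLOW(A) ⊇ FOLLOW(S) ⊇ {$,a,b}; new: +{$,a,b}
  S: {$,a,b}  A: {$,a,b}  B: {$,a,b}
[2] done
  S: {$,a,b}  A: {$,a,b}  B: {$,a,b}

FOLLOW(S) = ["$", "a", "b"]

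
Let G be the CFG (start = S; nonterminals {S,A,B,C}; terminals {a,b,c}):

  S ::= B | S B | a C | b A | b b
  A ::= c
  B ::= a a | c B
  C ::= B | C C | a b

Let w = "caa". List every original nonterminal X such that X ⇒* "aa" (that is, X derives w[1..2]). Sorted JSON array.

Convert to CNF:
  S -> S B | T0 C | T0 T0 | T1 B | T2 A | T2 T2
  A -> c
  B -> T0 T0 | T1 B
  C -> C C | T0 T0 | T0 T2 | T1 B
  T0 -> a
  T1 -> c
  T2 -> b

Fill CYK table bottom-up — only the sub-triangle for w[1..2]:
  cell(1,1) a: {T0}  orig:{}
  cell(2,2) a: {T0}  orig:{}
  cell(1,2) aa: {B,C,S}

Original NTs in T[1,2] deriving "aa": ["B", "C", "S"]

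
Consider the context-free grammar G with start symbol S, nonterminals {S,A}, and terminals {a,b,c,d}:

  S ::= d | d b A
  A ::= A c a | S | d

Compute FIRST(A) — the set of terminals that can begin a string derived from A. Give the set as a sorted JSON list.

FIRST sets, iterate to fixpoint:
iter 1:
  A via A→d: +{d}
  S via S→d: +{d}
  FIRST[S]={d}  FIRST[A]={d}
iter 2: — fixpoint
  FIRST[S]={d}  FIRST[A]={d}

FIRST(A) = ["d"]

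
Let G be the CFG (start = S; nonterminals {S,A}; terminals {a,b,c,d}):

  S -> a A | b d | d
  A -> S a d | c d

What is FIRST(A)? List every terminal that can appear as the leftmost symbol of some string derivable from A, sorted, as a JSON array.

FIRST iteration:
pass 1:
  A via A→c d: +{c}
  S via S→a A: +{a}
  S via S→b d: +{b}
  S via S→d: +{d}
  FIRST[S]={a,b,d}  FIRST[A]={c}
pass 2:
  A via A→S a d: +{a,b,d}
  FIRST[S]={a,b,d}  FIRST[A]={a,b,c,d}
pass 3: (no change)
  FIRST[S]={a,b,d}  FIRST[A]={a,b,c,d}

FIRST(A) = ["a", "b", "c", "d"]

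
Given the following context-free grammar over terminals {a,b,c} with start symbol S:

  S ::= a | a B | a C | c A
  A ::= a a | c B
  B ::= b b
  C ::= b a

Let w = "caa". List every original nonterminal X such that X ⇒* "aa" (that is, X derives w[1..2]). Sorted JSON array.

Convert to CNF:
  S -> T0 B | T0 C | T1 A | a
  A -> T0 T0 | T1 B
  B -> T2 T2
  C -> T2 T0
  T0 -> a
  T1 -> c
  T2 -> b

CYK fill — only the sub-triangle for w[1..2]:
  T[1,1] 'a' = {S,T0}  orig:{S}
  T[2,2] 'a' = {S,T0}  orig:{S}
  T[1,2] 'aa' = {A}

Original NTs in T[1,2] deriving "aa": ["A"]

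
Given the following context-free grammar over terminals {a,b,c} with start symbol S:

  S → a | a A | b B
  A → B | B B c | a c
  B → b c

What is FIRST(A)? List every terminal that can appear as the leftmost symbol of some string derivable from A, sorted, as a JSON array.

FIRST sets, iterate to fixpoint:
pass 1:
  A via A→a c: +{a}
  B via B→b c: +{b}
  S via S→a: +{a}
  S via S→b B: +{b}
  FIRST[S]={a,b}  FIRST[A]={a}  FIRST[B]={b}
pass 2:
  A via A→B: +{b}
  FIRST[S]={a,b}  FIRST[A]={a,b}  FIRST[B]={b}
pass 3: done
  FIRST[S]={a,b}  FIRST[A]={a,b}  FIRST[B]={b}

FIRST(A) = ["a", "b"]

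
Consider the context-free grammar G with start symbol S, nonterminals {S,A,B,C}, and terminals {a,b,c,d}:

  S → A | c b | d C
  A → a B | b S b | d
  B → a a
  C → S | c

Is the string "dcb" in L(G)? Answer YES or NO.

CNF form of G:
  S -> T0 B | T1 X6 | T2 T1 | T3 C | d
  A -> T0 B | T1 X4 | d
  B -> T0 T0
  C -> T0 B | T1 X5 | T2 T1 | T3 C | c | d
  T0 -> a
  T1 -> b
  T2 -> c
  T3 -> d
  X4 -> S T1
  X5 -> S T1
  X6 -> S T1

Fill CYK table bottom-up:
  [0..0]={A,C,S,T3}  "d"  orig:{A,C,S}
  [1..1]={C,T2}  "c"  orig:{C}
  [2..2]={T1}  "b"  orig:{}
  [0..1]={C,S}  "dc"
  [1..2]={C,S}  "cb"
  [0..2]={C,S,X4,X5,X6}  "dcb"  orig:{C,S}

S ∈ T[0,2] ⇒ YES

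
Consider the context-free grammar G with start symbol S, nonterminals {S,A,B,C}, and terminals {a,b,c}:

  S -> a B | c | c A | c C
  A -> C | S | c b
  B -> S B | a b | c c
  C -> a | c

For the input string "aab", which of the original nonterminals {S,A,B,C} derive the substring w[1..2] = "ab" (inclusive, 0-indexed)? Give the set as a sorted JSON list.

Convert to CNF:
  S -> T0 B | T1 A | T1 C | c
  A -> T0 B | T1 A | T1 C | T1 T2 | a | c
  B -> S B | T0 T2 | T1 T1
  C -> a | c
  T0 -> a
  T1 -> c
  T2 -> b

CYK table (by increasing span) (cells [i..j] with 1 ≤ i ≤ j ≤ 2 only):
  cell(1,1) a: {A,C,T0}  orig:{A,C}
  cell(2,2) b: {T2}  orig:{}
  cell(1,2) ab: {B}

Original NTs in T[1,2] deriving "ab": ["B"]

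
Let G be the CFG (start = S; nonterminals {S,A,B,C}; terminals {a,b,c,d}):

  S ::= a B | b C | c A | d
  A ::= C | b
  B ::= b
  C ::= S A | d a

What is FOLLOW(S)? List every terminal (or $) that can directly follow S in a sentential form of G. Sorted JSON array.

Compute FIRST by fixpoint:
pass 1:
  A via A→b: +{b}
  B via B→b: +{b}
  C via C→d a: +{d}
  S via S→a B: +{a}
  S via S→b C: +{b}
  S via S→c A: +{c}
  S via S→d: +{d}
  FIRST(S)={a,b,c,d}  FIRST(A)={b}  FIRST(B)={b}  FIRST(C)={d}
pass 2:
  A via A→C: +{d}
  C via C→S A: +{a,b,c}
  FIRST(S)={a,b,c,d}  FIRST(A)={b,d}  FIRST(B)={b}  FIRST(C)={a,b,c,d}
pass 3:
  A via A→C: +{a,c}
  FIRST(S)={a,b,c,d}  FIRST(A)={a,b,c,d}  FIRST(B)={b}  FIRST(C)={a,b,c,d}
pass 4: (stable)
  FIRST(S)={a,b,c,d}  FIRST(A)={a,b,c,d}  FIRST(B)={b}  FIRST(C)={a,b,c,d}

FOLLOW sets:
initialize: $ ∈ FOLLOW(S)
round 1:
  C→S A: FOLLOW(S) ⊇ FIRST(A) = {a,b,c,d}; new: +{a,b,c,d}
  S→a B: FOLLOW(B) ⊇ FOLLOW(S) ⊇ {$,a,b,c,d}; new: +{$,a,b,c,d}
  S→b C: FOLLOW(C) ⊇ FOLLOW(S) ⊇ {$,a,b,c,d}; new: +{$,a,b,c,d}
  S→c A: FOLLOW(A) ⊇ FOLLOW(S) ⊇ {$,a,b,c,d}; new: +{$,a,b,c,d}
  FOLLOW[S]={$,a,b,c,d}  FOLLOW[A]={$,a,b,c,d}  FOLLOW[B]={$,a,b,c,d}  FOLLOW[C]={$,a,b,c,d}
round 2: (no change)
  FOLLOW[S]={$,a,b,c,d}  FOLLOW[A]={$,a,b,c,d}  FOLLOW[B]={$,a,b,c,d}  FOLLOW[C]={$,a,b,c,d}

FOLLOW(S) = ["$", "a", "b", "c", "d"]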